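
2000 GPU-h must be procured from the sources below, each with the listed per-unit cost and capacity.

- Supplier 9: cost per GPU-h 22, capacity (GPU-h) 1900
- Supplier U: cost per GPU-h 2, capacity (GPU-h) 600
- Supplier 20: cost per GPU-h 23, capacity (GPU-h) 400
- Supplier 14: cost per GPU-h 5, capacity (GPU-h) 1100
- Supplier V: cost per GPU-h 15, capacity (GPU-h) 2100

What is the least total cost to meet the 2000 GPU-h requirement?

Use sources in increasing cost order.
Supplier U at 2: take all 600 GPU-h → 1400 still needed.
Take 1100 from Supplier 14 at 5 → need 300 more.
Supplier V at 15: take 300 of its 2100 → requirement met.
Supplier 9, Supplier 20: unused.
Cost = 600×2 + 1100×5 + 300×15 = 11200.

11200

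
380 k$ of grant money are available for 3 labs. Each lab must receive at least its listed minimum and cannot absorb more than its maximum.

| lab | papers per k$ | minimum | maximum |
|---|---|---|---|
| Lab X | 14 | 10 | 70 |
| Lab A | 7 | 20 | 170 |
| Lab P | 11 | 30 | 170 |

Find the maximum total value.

Meeting every minimum uses 10+20+30 = 60 k$, leaving 320.
Highest papers per k$ first: Lab X 14 > Lab P 11 > Lab A 7.
Lab X: +60 to 70 (cap) ; 260 left.
Lab P: +140 to 170 (cap) ; 120 left.
Lab A: +120 (room for 150) → 140. Pool exhausted.
Total = 14×70 + 7×140 + 11×170 = 3830.

3830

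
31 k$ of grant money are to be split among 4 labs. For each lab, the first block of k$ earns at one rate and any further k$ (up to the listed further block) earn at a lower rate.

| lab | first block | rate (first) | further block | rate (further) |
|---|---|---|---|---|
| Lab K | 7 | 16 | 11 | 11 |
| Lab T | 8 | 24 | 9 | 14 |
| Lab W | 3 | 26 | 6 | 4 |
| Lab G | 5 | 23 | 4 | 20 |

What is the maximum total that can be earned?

Rank every tier by rate: Lab W/first 26 > Lab T/first 24 > Lab G/first 23 > Lab G/second 20 > Lab K/first 16 > Lab T/second 14 > Lab K/second 11 > Lab W/second 4.
Lab W first at 26: fill all 3 → 28 left.
Lab T/first (24): +8 → 20 left.
Fill Lab G first block (5 at 23) → 15 left.
Fill Lab G second block (4 at 20) → 11 left.
Fill Lab K first block (7 at 16) → 4 left.
Lab T/second: +4 of 9 at 14; pool empty.
Total = 26×3 + 24×8 + 23×5 + 20×4 + 16×7 + 14×4 = 633.

633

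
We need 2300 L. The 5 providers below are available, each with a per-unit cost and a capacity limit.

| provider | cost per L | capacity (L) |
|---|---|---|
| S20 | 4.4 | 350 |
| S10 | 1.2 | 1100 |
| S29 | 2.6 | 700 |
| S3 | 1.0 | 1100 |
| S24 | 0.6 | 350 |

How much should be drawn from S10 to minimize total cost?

850

Use providers in increasing cost order.
Take 350 from S24 at 0.6 — need 1950 more.
S3 (1.0): use full 1100 — 850 L to go.
S10 at 1.2: take 850 of its 1100 — requirement met.
S29, S20: unused.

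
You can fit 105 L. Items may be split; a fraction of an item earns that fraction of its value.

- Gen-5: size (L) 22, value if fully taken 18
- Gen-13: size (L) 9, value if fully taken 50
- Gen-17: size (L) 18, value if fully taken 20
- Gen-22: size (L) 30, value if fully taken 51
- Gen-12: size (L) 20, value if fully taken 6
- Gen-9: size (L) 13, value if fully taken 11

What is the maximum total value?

153.9

Best value per unit of size first: Gen-13 50/9≈5.56, Gen-22 51/30≈1.7, Gen-17 20/18≈1.11, Gen-9 11/13≈0.846, Gen-5 18/22≈0.818, Gen-12 6/20≈0.3.
Gen-13: take in full, 9 L for value 50 — 96 left.
All 30 L of Gen-22 fit (value 51) — 66 remain.
Take all of Gen-17 (18 L, value 20) — 48 L left.
Gen-9: take in full, 13 L for value 11 — 35 left.
Gen-5: take in full, 22 L for value 18 — 13 left.
13 L left: a 13/20 share of Gen-12 gives 6×13/20 = 3.9.
Total value = 153.9.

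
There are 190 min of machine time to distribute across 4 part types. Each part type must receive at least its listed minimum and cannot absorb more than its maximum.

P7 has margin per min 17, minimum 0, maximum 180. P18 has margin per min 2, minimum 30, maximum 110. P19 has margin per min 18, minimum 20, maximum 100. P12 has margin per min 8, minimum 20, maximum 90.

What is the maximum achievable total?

2700

Meeting every minimum uses 0+30+20+20 = 70 min, leaving 120.
Rank by margin per min: P19 18 > P7 17 > P12 8 > P18 2.
P19: +80 to 100 (cap) — 40 left.
P7: +40 (room for 180) → 40. Pool exhausted.
Total = 17×40 + 2×30 + 18×100 + 8×20 = 2700.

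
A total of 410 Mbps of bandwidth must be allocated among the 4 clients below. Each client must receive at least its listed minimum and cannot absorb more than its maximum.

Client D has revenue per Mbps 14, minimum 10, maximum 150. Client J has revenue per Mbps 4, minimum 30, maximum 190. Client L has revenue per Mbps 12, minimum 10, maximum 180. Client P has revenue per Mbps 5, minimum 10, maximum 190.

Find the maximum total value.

4630

Meeting every minimum uses 10+30+10+10 = 60 Mbps, leaving 350.
Order the clients by revenue per Mbps: Client D 14 > Client L 12 > Client P 5 > Client J 4.
Client D takes 140 more to reach its cap of 150 — 210 left.
Give Client L 170 more to hit its cap of 180 — 40 left.
Client P has room for 180 more but only 40 remain, so it gets 50.
Total = 14×150 + 4×30 + 12×180 + 5×50 = 4630.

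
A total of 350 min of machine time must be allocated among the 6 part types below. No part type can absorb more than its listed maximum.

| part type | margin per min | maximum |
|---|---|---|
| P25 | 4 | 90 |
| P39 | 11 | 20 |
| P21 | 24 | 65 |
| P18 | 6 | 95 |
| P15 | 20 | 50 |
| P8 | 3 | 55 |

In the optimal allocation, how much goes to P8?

Order the part types by margin per min: P21 24 > P15 20 > P39 11 > P18 6 > P25 4 > P8 3.
P21 takes 65 to reach its cap of 65 ; 285 left.
P15: +50 to 50 (cap) ; 235 left.
Give P39 20 to hit its cap of 20 ; 215 left.
P18: +95 to 95 (cap) ; 120 left.
Give P25 90 to hit its cap of 90 ; 30 left.
P8 has room for 55 but only 30 remain, so it gets 30.

30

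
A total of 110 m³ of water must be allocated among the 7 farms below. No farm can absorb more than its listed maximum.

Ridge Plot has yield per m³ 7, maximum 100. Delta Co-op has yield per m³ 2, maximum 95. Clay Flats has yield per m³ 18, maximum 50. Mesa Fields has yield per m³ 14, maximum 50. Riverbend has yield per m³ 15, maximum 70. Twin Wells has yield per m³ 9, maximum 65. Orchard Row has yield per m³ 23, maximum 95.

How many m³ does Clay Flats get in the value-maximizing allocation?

15

Highest yield per m³ first: Orchard Row 23 > Clay Flats 18 > Riverbend 15 > Mesa Fields 14 > Twin Wells 9 > Ridge Plot 7 > Delta Co-op 2.
Give Orchard Row 95 to hit its cap of 95 ; 15 left.
Clay Flats has room for 50 but only 15 remain, so it gets 15.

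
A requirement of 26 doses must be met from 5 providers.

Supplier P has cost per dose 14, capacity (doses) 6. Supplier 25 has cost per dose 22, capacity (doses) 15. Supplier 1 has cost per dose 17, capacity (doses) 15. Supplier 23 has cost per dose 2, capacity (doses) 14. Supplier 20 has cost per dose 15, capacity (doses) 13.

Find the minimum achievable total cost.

Fill from the cheapest provider first.
Take 14 from Supplier 23 at 2 ; need 12 more.
Take 6 from Supplier P at 14 ; need 6 more.
Supplier 20 at 15: take 6 of its 13 ; requirement met.
Supplier 1, Supplier 25: unused.
Cost = 14×2 + 6×14 + 6×15 = 202.

202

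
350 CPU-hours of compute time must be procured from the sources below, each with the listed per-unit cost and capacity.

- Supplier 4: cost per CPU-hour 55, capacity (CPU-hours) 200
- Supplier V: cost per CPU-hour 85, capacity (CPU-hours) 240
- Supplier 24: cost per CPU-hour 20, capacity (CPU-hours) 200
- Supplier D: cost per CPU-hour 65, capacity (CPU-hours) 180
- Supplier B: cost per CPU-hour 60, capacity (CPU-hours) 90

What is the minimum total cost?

Use sources in increasing cost order.
Supplier 24 (20): use full 200 → 150 CPU-hours to go.
Supplier 4 (55): take the remaining 150 → done.
Supplier B, Supplier D, Supplier V: unused.
Cost = 200×20 + 150×55 = 12250.

12250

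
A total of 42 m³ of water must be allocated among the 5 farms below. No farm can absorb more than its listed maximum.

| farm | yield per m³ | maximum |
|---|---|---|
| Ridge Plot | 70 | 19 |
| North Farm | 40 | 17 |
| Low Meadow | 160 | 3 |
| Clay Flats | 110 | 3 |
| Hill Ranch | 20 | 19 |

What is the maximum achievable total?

Highest yield per m³ first: Low Meadow 160 > Clay Flats 110 > Ridge Plot 70 > North Farm 40 > Hill Ranch 20.
Low Meadow: +3 to 3 (cap) → 39 left.
Clay Flats takes 3 to reach its cap of 3 → 36 left.
Give Ridge Plot 19 to hit its cap of 19 → 17 left.
North Farm: +17 to 17 (cap) → 0 left.
Total = 70×19 + 40×17 + 160×3 + 110×3 = 2820.

2820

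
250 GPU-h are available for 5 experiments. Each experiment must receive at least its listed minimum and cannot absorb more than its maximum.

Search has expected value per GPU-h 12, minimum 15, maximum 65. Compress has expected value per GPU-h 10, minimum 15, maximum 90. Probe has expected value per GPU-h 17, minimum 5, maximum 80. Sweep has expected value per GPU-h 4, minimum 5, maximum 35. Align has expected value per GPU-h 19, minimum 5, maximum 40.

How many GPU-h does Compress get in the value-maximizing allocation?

Meeting every minimum uses 15+15+5+5+5 = 45 GPU-h, leaving 205.
Order the experiments by expected value per GPU-h: Align 19 > Probe 17 > Search 12 > Compress 10 > Sweep 4.
Align: +35 to 40 (cap) ; 170 left.
Give Probe 75 more to hit its cap of 80 ; 95 left.
Search takes 50 more to reach its cap of 65 ; 45 left.
Compress has room for 75 more but only 45 remain, so it gets 60.

60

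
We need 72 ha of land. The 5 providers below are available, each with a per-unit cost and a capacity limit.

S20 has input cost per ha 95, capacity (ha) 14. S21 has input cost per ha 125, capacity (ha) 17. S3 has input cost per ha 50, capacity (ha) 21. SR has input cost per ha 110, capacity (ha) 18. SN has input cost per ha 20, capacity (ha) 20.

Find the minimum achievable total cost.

Cheapest first:
SN (20): use full 20 → 52 ha to go.
S3 at 50: take all 21 ha → 31 still needed.
S20 at 95: take all 14 ha → 17 still needed.
SR at 110: take 17 of its 18 → requirement met.
S21: unused.
Cost = 20×20 + 21×50 + 14×95 + 17×110 = 4650.

4650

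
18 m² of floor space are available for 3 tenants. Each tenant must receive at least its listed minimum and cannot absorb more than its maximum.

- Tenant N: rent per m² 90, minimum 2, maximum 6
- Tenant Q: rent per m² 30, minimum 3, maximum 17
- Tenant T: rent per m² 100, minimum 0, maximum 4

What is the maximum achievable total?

Meeting every minimum uses 2+3+0 = 5 m², leaving 13.
Highest rent per m² first: Tenant T 100 > Tenant N 90 > Tenant Q 30.
Tenant T: +4 to 4 (cap) → 9 left.
Tenant N takes 4 more to reach its cap of 6 → 5 left.
Only 5 left; Tenant Q takes them to reach 8.
Total = 90×6 + 30×8 + 100×4 = 1180.

1180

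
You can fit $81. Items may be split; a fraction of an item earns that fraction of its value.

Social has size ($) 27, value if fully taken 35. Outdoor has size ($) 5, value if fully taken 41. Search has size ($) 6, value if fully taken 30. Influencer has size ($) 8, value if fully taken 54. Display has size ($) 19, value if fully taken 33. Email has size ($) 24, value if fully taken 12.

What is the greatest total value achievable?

201

Best value per unit of size first: Outdoor 41/5≈8.2, Influencer 54/8≈6.75, Search 30/6≈5, Display 33/19≈1.74, Social 35/27≈1.3, Email 12/24≈0.5.
All 5 $ of Outdoor fit (value 41) → 76 remain.
Take all of Influencer (8 $, value 54) → 68 $ left.
Search: take in full, 6 $ for value 30 → 62 left.
Display: take in full, 19 $ for value 33 → 43 left.
Take all of Social (27 $, value 35) → 16 $ left.
Only 16 $ remain; take 16/24 of Email for value 12×16/24 = 8.
Total value = 201.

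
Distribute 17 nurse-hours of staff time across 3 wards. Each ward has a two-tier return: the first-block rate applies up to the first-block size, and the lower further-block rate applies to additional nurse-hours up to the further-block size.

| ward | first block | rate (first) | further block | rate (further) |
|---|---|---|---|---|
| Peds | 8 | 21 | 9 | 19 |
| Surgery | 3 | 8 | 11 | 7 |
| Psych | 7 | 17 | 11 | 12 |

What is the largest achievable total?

Treat each block as its own option and order by rate: Peds/first 21 > Peds/second 19 > Psych/first 17 > Psych/second 12 > Surgery/first 8 > Surgery/second 7.
Peds/first (21): +8 → 9 left.
Peds second at 19: fill all 9 → 0 left.
Total = 21×8 + 19×9 = 339.

339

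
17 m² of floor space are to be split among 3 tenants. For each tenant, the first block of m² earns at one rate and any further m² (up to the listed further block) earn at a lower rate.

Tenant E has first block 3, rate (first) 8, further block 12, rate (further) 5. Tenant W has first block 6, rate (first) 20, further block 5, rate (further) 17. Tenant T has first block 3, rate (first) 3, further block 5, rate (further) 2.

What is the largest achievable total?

244

Rank every tier by rate: Tenant W/tier1 20 > Tenant W/tier2 17 > Tenant E/tier1 8 > Tenant E/tier2 5 > Tenant T/tier1 3 > Tenant T/tier2 2.
Tenant W/tier1 (20): +6 — 11 left.
Fill Tenant W tier2 block (5 at 17) — 6 left.
Tenant E/tier1 (8): +3 — 3 left.
Tenant E tier2 at 5: only 3 left, fill 3.
Total = 20×6 + 17×5 + 8×3 + 5×3 = 244.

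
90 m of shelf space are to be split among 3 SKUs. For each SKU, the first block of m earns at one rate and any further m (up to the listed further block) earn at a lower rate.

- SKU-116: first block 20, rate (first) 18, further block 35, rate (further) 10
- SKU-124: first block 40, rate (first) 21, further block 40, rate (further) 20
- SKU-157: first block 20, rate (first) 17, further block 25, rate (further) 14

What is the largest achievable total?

1820

Rank every tier by rate: SKU-124/tier1 21 > SKU-124/tier2 20 > SKU-116/tier1 18 > SKU-157/tier1 17 > SKU-157/tier2 14 > SKU-116/tier2 10.
SKU-124/tier1 (21): +40 → 50 left.
Fill SKU-124 tier2 block (40 at 20) → 10 left.
10 remain; put them into SKU-116 tier1 at 18.
Total = 21×40 + 20×40 + 18×10 = 1820.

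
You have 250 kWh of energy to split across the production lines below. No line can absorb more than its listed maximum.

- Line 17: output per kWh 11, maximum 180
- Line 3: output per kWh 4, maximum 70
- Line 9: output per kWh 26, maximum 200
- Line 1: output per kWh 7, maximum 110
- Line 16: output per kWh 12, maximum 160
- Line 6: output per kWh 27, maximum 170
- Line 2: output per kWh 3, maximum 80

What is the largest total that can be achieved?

6670

Highest output per kWh first: Line 6 27 > Line 9 26 > Line 16 12 > Line 17 11 > Line 1 7 > Line 3 4 > Line 2 3.
Give Line 6 170 to hit its cap of 170 — 80 left.
Line 9: +80 (room for 200) → 80. Pool exhausted.
Total = 26×80 + 27×170 = 6670.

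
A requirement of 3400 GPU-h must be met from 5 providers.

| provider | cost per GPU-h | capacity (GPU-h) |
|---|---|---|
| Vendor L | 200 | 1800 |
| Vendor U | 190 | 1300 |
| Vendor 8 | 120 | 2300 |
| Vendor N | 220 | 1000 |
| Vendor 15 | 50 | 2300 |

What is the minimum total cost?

Use providers in increasing cost order.
Vendor 15 (50): use full 2300 — 1100 GPU-h to go.
Vendor 8 (120): take the remaining 1100 — done.
Vendor U, Vendor L, Vendor N: unused.
Cost = 2300×50 + 1100×120 = 247000.

247000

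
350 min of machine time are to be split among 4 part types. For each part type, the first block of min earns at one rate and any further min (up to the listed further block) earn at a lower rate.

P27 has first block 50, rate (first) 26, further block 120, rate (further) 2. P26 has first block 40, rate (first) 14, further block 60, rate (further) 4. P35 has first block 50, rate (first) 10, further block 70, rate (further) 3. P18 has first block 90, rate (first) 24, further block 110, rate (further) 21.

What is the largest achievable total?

Rank every tier by rate: P27/T1 26 > P18/T1 24 > P18/T2 21 > P26/T1 14 > P35/T1 10 > P26/T2 4 > P35/T2 3 > P27/T2 2.
P27/T1 (26): +50 ; 300 left.
Fill P18 T1 block (90 at 24) ; 210 left.
P18/T2 (21): +110 ; 100 left.
P26/T1 (14): +40 ; 60 left.
P35 T1 at 10: fill all 50 ; 10 left.
10 remain; put them into P26 T2 at 4.
Total = 26×50 + 24×90 + 21×110 + 14×40 + 10×50 + 4×10 = 6870.

6870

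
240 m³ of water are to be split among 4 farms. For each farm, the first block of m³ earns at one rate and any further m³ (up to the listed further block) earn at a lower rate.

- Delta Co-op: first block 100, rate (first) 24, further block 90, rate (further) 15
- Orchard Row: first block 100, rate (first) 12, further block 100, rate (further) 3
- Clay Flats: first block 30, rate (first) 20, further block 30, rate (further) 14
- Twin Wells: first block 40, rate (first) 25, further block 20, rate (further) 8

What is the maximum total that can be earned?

Order all 8 blocks by rate: Twin Wells/T1 25 > Delta Co-op/T1 24 > Clay Flats/T1 20 > Delta Co-op/T2 15 > Clay Flats/T2 14 > Orchard Row/T1 12 > Twin Wells/T2 8 > Orchard Row/T2 3.
Twin Wells T1 at 25: fill all 40 → 200 left.
Delta Co-op T1 at 24: fill all 100 → 100 left.
Clay Flats/T1 (20): +30 → 70 left.
70 remain; put them into Delta Co-op T2 at 15.
Total = 25×40 + 24×100 + 20×30 + 15×70 = 5050.

5050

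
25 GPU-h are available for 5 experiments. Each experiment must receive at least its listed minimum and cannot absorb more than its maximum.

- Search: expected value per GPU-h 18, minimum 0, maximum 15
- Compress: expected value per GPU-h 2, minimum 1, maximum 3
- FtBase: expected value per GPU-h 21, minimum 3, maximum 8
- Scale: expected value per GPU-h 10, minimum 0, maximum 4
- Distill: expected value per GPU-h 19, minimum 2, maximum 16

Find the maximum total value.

474

Meeting every minimum uses 0+1+3+0+2 = 6 GPU-h, leaving 19.
Highest expected value per GPU-h first: FtBase 21 > Distill 19 > Search 18 > Scale 10 > Compress 2.
FtBase: +5 to 8 (cap) ; 14 left.
Distill takes 14 more to reach its cap of 16 ; 0 left.
Total = 2×1 + 21×8 + 19×16 = 474.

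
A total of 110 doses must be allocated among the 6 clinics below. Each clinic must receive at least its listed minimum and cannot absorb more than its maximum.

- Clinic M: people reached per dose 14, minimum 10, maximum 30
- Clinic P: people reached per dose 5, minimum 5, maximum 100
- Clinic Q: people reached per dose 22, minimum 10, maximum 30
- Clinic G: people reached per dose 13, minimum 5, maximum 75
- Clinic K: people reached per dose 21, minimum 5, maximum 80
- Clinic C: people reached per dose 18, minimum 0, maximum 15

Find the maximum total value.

Meeting every minimum uses 10+5+10+5+5+0 = 35 doses, leaving 75.
Order the clinics by people reached per dose: Clinic Q 22 > Clinic K 21 > Clinic C 18 > Clinic M 14 > Clinic G 13 > Clinic P 5.
Clinic Q takes 20 more to reach its cap of 30 — 55 left.
Only 55 left; Clinic K takes them to reach 60.
Total = 14×10 + 5×5 + 22×30 + 13×5 + 21×60 = 2150.

2150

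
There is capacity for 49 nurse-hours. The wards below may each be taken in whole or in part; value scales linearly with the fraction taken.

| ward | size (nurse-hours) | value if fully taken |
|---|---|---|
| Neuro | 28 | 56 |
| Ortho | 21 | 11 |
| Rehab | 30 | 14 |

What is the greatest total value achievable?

67

Rank by value-to-size ratio: Neuro 56/28≈2, Ortho 11/21≈0.524, Rehab 14/30≈0.467.
Take all of Neuro (28 nurse-hours, value 56) — 21 nurse-hours left.
All 21 nurse-hours of Ortho fit (value 11) — 0 remain.
Total value = 67.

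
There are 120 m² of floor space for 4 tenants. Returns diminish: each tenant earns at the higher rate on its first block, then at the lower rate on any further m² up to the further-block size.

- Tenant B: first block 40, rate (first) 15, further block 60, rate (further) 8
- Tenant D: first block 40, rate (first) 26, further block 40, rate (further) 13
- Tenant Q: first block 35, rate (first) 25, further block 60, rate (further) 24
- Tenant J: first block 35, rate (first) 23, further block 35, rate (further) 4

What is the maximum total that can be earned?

Order all 8 blocks by rate: Tenant D/T1 26 > Tenant Q/T1 25 > Tenant Q/T2 24 > Tenant J/T1 23 > Tenant B/T1 15 > Tenant D/T2 13 > Tenant B/T2 8 > Tenant J/T2 4.
Tenant D/T1 (26): +40 ; 80 left.
Fill Tenant Q T1 block (35 at 25) ; 45 left.
Tenant Q/T2: +45 of 60 at 24; pool empty.
Total = 26×40 + 25×35 + 24×45 = 2995.

2995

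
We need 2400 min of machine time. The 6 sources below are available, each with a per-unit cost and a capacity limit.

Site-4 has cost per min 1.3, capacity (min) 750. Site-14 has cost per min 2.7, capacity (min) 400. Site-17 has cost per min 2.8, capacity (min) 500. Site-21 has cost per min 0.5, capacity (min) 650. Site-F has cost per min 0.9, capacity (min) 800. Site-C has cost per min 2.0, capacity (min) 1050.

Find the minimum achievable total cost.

Use sources in increasing cost order.
Site-21 at 0.5: take all 650 min ; 1750 still needed.
Take 800 from Site-F at 0.9 ; need 950 more.
Site-4 at 1.3: take all 750 min ; 200 still needed.
Site-C at 2.0: take 200 of its 1050 ; requirement met.
Site-14, Site-17: unused.
Cost = 650×0.5 + 800×0.9 + 750×1.3 + 200×2.0 = 2420.

2420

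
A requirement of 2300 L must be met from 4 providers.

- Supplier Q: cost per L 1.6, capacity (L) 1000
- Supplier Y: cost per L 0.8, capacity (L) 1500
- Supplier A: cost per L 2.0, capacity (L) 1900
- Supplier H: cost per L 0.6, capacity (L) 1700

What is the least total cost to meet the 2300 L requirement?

1500

Fill from the cheapest provider first.
Take 1700 from Supplier H at 0.6 → need 600 more.
Supplier Y at 0.8: take 600 of its 1500 → requirement met.
Supplier Q, Supplier A: unused.
Cost = 1700×0.6 + 600×0.8 = 1500.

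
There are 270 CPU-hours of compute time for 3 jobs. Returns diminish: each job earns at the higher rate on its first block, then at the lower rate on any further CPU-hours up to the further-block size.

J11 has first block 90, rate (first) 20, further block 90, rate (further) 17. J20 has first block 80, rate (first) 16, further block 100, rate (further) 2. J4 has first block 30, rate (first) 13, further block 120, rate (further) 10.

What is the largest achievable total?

Rank every tier by rate: J11/first 20 > J11/second 17 > J20/first 16 > J4/first 13 > J4/second 10 > J20/second 2.
J11 first at 20: fill all 90 → 180 left.
J11/second (17): +90 → 90 left.
J20 first at 16: fill all 80 → 10 left.
J4/first: +10 of 30 at 13; pool empty.
Total = 20×90 + 17×90 + 16×80 + 13×10 = 4740.

4740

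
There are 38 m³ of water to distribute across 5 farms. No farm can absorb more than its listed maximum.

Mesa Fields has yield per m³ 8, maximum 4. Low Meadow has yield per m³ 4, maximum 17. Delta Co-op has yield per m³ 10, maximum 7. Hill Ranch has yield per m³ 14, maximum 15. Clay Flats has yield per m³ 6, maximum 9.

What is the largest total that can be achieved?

Highest yield per m³ first: Hill Ranch 14 > Delta Co-op 10 > Mesa Fields 8 > Clay Flats 6 > Low Meadow 4.
Hill Ranch: +15 to 15 (cap) → 23 left.
Give Delta Co-op 7 to hit its cap of 7 → 16 left.
Mesa Fields: +4 to 4 (cap) → 12 left.
Clay Flats takes 9 to reach its cap of 9 → 3 left.
Only 3 left; Low Meadow takes them to reach 3.
Total = 8×4 + 4×3 + 10×7 + 14×15 + 6×9 = 378.

378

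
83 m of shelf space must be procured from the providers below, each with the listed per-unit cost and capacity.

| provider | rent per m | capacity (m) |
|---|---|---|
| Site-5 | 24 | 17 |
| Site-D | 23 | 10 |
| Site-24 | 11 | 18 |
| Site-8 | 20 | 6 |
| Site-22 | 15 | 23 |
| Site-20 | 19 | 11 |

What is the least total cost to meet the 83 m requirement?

1462

Use providers in increasing cost order.
Site-24 (11): use full 18 → 65 m to go.
Site-22 at 15: take all 23 m → 42 still needed.
Take 11 from Site-20 at 19 → need 31 more.
Site-8 at 20: take all 6 m → 25 still needed.
Site-D (23): use full 10 → 15 m to go.
Site-5 (24): take the remaining 15 → done.
Cost = 18×11 + 23×15 + 11×19 + 6×20 + 10×23 + 15×24 = 1462.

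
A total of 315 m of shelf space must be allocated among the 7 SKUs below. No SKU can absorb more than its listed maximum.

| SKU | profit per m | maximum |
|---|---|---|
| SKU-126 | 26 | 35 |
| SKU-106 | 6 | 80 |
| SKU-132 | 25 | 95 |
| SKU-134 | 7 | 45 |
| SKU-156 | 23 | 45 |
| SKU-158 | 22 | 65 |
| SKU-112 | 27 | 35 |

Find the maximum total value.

6975

Rank by profit per m: SKU-112 27 > SKU-126 26 > SKU-132 25 > SKU-156 23 > SKU-158 22 > SKU-134 7 > SKU-106 6.
Give SKU-112 35 to hit its cap of 35 ; 280 left.
SKU-126 takes 35 to reach its cap of 35 ; 245 left.
SKU-132 takes 95 to reach its cap of 95 ; 150 left.
SKU-156 takes 45 to reach its cap of 45 ; 105 left.
SKU-158: +65 to 65 (cap) ; 40 left.
SKU-134 has room for 45 but only 40 remain, so it gets 40.
Total = 26×35 + 25×95 + 7×40 + 23×45 + 22×65 + 27×35 = 6975.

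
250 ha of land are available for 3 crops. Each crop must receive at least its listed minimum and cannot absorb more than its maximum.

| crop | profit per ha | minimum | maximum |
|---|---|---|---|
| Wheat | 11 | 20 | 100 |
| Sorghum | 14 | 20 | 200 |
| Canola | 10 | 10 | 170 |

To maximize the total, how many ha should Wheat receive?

40

Meeting every minimum uses 20+20+10 = 50 ha, leaving 200.
Rank by profit per ha: Sorghum 14 > Wheat 11 > Canola 10.
Sorghum: +180 to 200 (cap) — 20 left.
Only 20 left; Wheat takes them to reach 40.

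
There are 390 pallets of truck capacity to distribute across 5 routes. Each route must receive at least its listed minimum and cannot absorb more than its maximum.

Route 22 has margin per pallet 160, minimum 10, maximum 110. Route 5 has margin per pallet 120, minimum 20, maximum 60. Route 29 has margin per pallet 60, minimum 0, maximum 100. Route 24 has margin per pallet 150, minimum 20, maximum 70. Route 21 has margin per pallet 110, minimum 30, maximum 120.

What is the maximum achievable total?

Meeting every minimum uses 10+20+0+20+30 = 80 pallets, leaving 310.
Rank by margin per pallet: Route 22 160 > Route 24 150 > Route 5 120 > Route 21 110 > Route 29 60.
Route 22: +100 to 110 (cap) — 210 left.
Give Route 24 50 more to hit its cap of 70 — 160 left.
Route 5: +40 to 60 (cap) — 120 left.
Route 21: +90 to 120 (cap) — 30 left.
Only 30 left; Route 29 takes them to reach 30.
Total = 160×110 + 120×60 + 60×30 + 150×70 + 110×120 = 50300.

50300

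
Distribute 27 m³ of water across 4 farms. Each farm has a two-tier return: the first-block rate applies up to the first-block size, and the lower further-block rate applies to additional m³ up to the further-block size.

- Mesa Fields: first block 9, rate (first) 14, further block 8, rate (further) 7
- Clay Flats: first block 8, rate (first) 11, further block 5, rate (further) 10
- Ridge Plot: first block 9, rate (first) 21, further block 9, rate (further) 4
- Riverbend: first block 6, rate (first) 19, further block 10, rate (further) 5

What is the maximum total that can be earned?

Treat each block as its own option and order by rate: Ridge Plot/first 21 > Riverbend/first 19 > Mesa Fields/first 14 > Clay Flats/first 11 > Clay Flats/second 10 > Mesa Fields/second 7 > Riverbend/second 5 > Ridge Plot/second 4.
Ridge Plot first at 21: fill all 9 ; 18 left.
Riverbend/first (19): +6 ; 12 left.
Fill Mesa Fields first block (9 at 14) ; 3 left.
3 remain; put them into Clay Flats first at 11.
Total = 21×9 + 19×6 + 14×9 + 11×3 = 462.

462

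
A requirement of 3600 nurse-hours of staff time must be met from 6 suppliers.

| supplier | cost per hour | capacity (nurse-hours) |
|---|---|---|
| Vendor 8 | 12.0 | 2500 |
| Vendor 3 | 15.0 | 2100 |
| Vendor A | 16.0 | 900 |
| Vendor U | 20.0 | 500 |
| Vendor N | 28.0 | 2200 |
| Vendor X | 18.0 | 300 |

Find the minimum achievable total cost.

Cheapest first:
Vendor 8 at 12.0: take all 2500 nurse-hours ; 1100 still needed.
Take 1100 from Vendor 3 at 15.0 to finish.
Vendor A, Vendor X, Vendor U, Vendor N: unused.
Cost = 2500×12.0 + 1100×15.0 = 46500.

46500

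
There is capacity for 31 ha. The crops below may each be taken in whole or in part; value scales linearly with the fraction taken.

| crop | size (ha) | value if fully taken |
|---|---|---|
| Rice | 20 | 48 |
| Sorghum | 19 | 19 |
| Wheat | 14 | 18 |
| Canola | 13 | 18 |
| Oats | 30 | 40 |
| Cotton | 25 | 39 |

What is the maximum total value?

Best value per unit of size first: Rice 48/20≈2.4, Cotton 39/25≈1.56, Canola 18/13≈1.38, Oats 40/30≈1.33, Wheat 18/14≈1.29, Sorghum 19/19≈1.
All 20 ha of Rice fit (value 48) ; 11 remain.
Fill the last 11 ha with part of Cotton: 11/25 of it earns 17.16.
Total value = 65.16.

65.16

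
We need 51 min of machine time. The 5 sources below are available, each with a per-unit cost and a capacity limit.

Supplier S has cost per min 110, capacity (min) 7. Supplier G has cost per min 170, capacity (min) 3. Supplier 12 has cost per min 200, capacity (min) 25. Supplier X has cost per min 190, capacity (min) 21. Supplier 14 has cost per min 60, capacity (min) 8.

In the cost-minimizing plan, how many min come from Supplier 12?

12

Use sources in increasing cost order.
Supplier 14 (60): use full 8 — 43 min to go.
Take 7 from Supplier S at 110 — need 36 more.
Supplier G at 170: take all 3 min — 33 still needed.
Supplier X (190): use full 21 — 12 min to go.
Supplier 12 at 200: take 12 of its 25 — requirement met.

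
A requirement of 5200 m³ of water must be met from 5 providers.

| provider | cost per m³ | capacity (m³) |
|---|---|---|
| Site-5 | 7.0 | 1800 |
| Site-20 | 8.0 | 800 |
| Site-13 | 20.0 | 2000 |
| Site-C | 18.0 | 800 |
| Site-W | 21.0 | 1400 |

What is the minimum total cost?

69400

Cheapest first:
Take 1800 from Site-5 at 7.0 → need 3400 more.
Site-20 (8.0): use full 800 → 2600 m³ to go.
Take 800 from Site-C at 18.0 → need 1800 more.
Site-13 at 20.0: take 1800 of its 2000 → requirement met.
Site-W: unused.
Cost = 1800×7.0 + 800×8.0 + 800×18.0 + 1800×20.0 = 69400.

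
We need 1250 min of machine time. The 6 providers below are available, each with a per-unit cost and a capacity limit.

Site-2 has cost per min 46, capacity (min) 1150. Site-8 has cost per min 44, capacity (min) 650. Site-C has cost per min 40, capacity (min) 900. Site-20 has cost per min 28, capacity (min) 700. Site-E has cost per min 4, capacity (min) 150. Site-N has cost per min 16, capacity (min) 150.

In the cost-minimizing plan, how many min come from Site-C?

Cheapest first:
Take 150 from Site-E at 4 — need 1100 more.
Site-N at 16: take all 150 min — 950 still needed.
Site-20 (28): use full 700 — 250 min to go.
Site-C (40): take the remaining 250 — done.
Site-8, Site-2: unused.

250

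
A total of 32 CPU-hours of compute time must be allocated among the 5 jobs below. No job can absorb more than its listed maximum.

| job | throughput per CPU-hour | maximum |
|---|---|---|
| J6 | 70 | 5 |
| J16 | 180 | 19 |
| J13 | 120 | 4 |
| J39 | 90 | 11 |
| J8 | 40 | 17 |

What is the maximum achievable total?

Rank by throughput per CPU-hour: J16 180 > J13 120 > J39 90 > J6 70 > J8 40.
J16 takes 19 to reach its cap of 19 — 13 left.
J13: +4 to 4 (cap) — 9 left.
J39 has room for 11 but only 9 remain, so it gets 9.
Total = 180×19 + 120×4 + 90×9 = 4710.

4710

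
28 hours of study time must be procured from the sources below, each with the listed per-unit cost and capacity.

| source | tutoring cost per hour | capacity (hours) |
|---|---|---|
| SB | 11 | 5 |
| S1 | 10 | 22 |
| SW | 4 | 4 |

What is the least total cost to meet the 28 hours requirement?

258

Use sources in increasing cost order.
SW (4): use full 4 — 24 hours to go.
Take 22 from S1 at 10 — need 2 more.
Take 2 from SB at 11 to finish.
Cost = 4×4 + 22×10 + 2×11 = 258.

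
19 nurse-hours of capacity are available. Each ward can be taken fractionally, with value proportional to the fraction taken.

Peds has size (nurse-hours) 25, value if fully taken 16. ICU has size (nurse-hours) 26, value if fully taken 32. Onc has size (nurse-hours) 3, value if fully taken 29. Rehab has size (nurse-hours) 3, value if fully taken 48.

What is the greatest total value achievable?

Best value per unit of size first: Rehab 48/3≈16, Onc 29/3≈9.67, ICU 32/26≈1.23, Peds 16/25≈0.64.
Rehab: take in full, 3 nurse-hours for value 48 → 16 left.
Onc: take in full, 3 nurse-hours for value 29 → 13 left.
13 nurse-hours left: a 13/26 share of ICU gives 32×13/26 = 16.
Total value = 93.

93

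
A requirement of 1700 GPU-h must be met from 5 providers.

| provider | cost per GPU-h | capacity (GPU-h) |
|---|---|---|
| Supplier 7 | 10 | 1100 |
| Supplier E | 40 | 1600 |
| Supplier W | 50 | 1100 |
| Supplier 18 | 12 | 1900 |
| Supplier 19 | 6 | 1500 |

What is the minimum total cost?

11000

Cheapest first:
Supplier 19 (6): use full 1500 ; 200 GPU-h to go.
Take 200 from Supplier 7 at 10 to finish.
Supplier 18, Supplier E, Supplier W: unused.
Cost = 1500×6 + 200×10 = 11000.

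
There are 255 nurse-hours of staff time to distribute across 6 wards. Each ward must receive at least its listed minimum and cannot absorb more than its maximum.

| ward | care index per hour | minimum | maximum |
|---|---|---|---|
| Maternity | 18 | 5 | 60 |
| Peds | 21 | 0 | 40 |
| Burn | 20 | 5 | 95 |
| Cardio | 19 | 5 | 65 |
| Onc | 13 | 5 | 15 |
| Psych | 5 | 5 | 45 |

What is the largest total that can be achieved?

4875

Meeting every minimum uses 5+0+5+5+5+5 = 25 nurse-hours, leaving 230.
Order the wards by care index per hour: Peds 21 > Burn 20 > Cardio 19 > Maternity 18 > Onc 13 > Psych 5.
Peds: +40 to 40 (cap) ; 190 left.
Burn takes 90 more to reach its cap of 95 ; 100 left.
Cardio takes 60 more to reach its cap of 65 ; 40 left.
Only 40 left; Maternity takes them to reach 45.
Total = 18×45 + 21×40 + 20×95 + 19×65 + 13×5 + 5×5 = 4875.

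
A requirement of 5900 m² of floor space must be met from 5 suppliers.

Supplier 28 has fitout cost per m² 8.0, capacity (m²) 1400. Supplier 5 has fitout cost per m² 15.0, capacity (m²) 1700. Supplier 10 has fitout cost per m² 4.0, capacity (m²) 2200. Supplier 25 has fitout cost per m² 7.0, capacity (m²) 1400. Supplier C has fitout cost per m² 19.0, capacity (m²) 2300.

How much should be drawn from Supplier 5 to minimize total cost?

Fill from the cheapest supplier first.
Take 2200 from Supplier 10 at 4.0 ; need 3700 more.
Take 1400 from Supplier 25 at 7.0 ; need 2300 more.
Take 1400 from Supplier 28 at 8.0 ; need 900 more.
Take 900 from Supplier 5 at 15.0 to finish.
Supplier C: unused.

900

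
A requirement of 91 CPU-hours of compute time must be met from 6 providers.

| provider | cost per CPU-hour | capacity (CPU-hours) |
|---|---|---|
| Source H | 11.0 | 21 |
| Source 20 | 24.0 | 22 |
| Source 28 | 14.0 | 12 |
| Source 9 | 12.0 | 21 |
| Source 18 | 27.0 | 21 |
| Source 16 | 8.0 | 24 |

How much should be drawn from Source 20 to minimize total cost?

Use providers in increasing cost order.
Source 16 (8.0): use full 24 ; 67 CPU-hours to go.
Source H at 11.0: take all 21 CPU-hours ; 46 still needed.
Source 9 (12.0): use full 21 ; 25 CPU-hours to go.
Source 28 (14.0): use full 12 ; 13 CPU-hours to go.
Take 13 from Source 20 at 24.0 to finish.
Source 18: unused.

13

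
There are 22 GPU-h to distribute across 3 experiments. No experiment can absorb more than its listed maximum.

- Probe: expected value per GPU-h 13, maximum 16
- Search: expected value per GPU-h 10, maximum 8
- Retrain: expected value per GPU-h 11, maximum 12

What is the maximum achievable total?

Highest expected value per GPU-h first: Probe 13 > Retrain 11 > Search 10.
Probe: +16 to 16 (cap) → 6 left.
Only 6 left; Retrain takes them to reach 6.
Total = 13×16 + 11×6 = 274.

274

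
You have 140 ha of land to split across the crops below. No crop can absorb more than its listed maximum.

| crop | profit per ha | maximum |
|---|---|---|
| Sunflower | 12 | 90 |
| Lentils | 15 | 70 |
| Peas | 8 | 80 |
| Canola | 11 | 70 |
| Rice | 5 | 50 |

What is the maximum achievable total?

Order the crops by profit per ha: Lentils 15 > Sunflower 12 > Canola 11 > Peas 8 > Rice 5.
Lentils takes 70 to reach its cap of 70 ; 70 left.
Only 70 left; Sunflower takes them to reach 70.
Total = 12×70 + 15×70 = 1890.

1890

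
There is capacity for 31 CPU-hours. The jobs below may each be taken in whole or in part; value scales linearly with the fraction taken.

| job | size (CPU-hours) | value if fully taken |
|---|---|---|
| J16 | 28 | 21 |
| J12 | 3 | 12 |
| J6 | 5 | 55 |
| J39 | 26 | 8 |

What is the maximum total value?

Best value per unit of size first: J6 55/5≈11, J12 12/3≈4, J16 21/28≈0.75, J39 8/26≈0.308.
Take all of J6 (5 CPU-hours, value 55) ; 26 CPU-hours left.
All 3 CPU-hours of J12 fit (value 12) ; 23 remain.
23 CPU-hours left: a 23/28 share of J16 gives 21×23/28 = 17.25.
Total value = 84.25.

84.25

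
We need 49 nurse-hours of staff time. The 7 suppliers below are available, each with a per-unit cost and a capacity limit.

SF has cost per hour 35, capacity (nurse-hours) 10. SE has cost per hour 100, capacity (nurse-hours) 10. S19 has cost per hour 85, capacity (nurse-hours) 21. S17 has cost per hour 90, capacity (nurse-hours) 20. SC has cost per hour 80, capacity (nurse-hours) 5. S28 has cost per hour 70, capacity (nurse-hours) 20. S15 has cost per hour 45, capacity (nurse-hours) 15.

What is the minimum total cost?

2745

Cheapest first:
SF (35): use full 10 — 39 nurse-hours to go.
S15 at 45: take all 15 nurse-hours — 24 still needed.
S28 (70): use full 20 — 4 nurse-hours to go.
SC at 80: take 4 of its 5 — requirement met.
S19, S17, SE: unused.
Cost = 10×35 + 15×45 + 20×70 + 4×80 = 2745.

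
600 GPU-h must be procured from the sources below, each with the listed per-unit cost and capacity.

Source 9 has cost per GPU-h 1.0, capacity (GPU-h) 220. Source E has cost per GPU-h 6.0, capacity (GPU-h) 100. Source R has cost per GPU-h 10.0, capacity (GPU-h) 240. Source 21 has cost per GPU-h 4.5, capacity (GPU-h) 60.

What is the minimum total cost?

Fill from the cheapest source first.
Take 220 from Source 9 at 1.0 — need 380 more.
Take 60 from Source 21 at 4.5 — need 320 more.
Take 100 from Source E at 6.0 — need 220 more.
Take 220 from Source R at 10.0 to finish.
Cost = 220×1.0 + 60×4.5 + 100×6.0 + 220×10.0 = 3290.

3290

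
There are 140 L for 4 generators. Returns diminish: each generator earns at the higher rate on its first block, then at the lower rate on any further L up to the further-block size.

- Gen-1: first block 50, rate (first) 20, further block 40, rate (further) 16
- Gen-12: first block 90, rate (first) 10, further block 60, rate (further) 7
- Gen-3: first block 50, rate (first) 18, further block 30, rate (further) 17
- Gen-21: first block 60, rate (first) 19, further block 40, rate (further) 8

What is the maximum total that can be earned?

Rank every tier by rate: Gen-1/tier1 20 > Gen-21/tier1 19 > Gen-3/tier1 18 > Gen-3/tier2 17 > Gen-1/tier2 16 > Gen-12/tier1 10 > Gen-21/tier2 8 > Gen-12/tier2 7.
Fill Gen-1 tier1 block (50 at 20) — 90 left.
Gen-21/tier1 (19): +60 — 30 left.
Gen-3 tier1 at 18: only 30 left, fill 30.
Total = 20×50 + 19×60 + 18×30 = 2680.

2680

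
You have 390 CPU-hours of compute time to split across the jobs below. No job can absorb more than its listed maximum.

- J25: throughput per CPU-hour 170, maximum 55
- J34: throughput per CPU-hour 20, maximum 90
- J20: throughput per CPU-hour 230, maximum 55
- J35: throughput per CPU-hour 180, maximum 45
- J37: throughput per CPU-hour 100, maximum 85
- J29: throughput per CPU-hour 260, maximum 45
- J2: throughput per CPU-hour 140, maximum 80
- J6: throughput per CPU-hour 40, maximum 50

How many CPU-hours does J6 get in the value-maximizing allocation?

25

Rank by throughput per CPU-hour: J29 260 > J20 230 > J35 180 > J25 170 > J2 140 > J37 100 > J6 40 > J34 20.
J29 takes 45 to reach its cap of 45 — 345 left.
J20: +55 to 55 (cap) — 290 left.
J35: +45 to 45 (cap) — 245 left.
J25: +55 to 55 (cap) — 190 left.
J2: +80 to 80 (cap) — 110 left.
J37: +85 to 85 (cap) — 25 left.
J6 has room for 50 but only 25 remain, so it gets 25.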